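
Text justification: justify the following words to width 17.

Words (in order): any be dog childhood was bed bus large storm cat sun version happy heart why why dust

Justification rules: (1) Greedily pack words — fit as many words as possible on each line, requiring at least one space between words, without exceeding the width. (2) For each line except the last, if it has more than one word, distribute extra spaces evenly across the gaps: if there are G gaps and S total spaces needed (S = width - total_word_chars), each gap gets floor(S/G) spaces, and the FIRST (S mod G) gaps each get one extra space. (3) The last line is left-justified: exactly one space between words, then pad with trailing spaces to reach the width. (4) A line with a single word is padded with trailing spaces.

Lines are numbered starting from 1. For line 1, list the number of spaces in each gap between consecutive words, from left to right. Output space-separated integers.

Answer: 5 4

Derivation:
Line 1: ['any', 'be', 'dog'] (min_width=10, slack=7)
Line 2: ['childhood', 'was', 'bed'] (min_width=17, slack=0)
Line 3: ['bus', 'large', 'storm'] (min_width=15, slack=2)
Line 4: ['cat', 'sun', 'version'] (min_width=15, slack=2)
Line 5: ['happy', 'heart', 'why'] (min_width=15, slack=2)
Line 6: ['why', 'dust'] (min_width=8, slack=9)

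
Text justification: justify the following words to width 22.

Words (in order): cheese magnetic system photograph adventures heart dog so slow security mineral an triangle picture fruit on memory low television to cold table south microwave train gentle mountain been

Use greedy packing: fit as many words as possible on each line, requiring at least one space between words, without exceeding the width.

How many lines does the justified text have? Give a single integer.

Line 1: ['cheese', 'magnetic', 'system'] (min_width=22, slack=0)
Line 2: ['photograph', 'adventures'] (min_width=21, slack=1)
Line 3: ['heart', 'dog', 'so', 'slow'] (min_width=17, slack=5)
Line 4: ['security', 'mineral', 'an'] (min_width=19, slack=3)
Line 5: ['triangle', 'picture', 'fruit'] (min_width=22, slack=0)
Line 6: ['on', 'memory', 'low'] (min_width=13, slack=9)
Line 7: ['television', 'to', 'cold'] (min_width=18, slack=4)
Line 8: ['table', 'south', 'microwave'] (min_width=21, slack=1)
Line 9: ['train', 'gentle', 'mountain'] (min_width=21, slack=1)
Line 10: ['been'] (min_width=4, slack=18)
Total lines: 10

Answer: 10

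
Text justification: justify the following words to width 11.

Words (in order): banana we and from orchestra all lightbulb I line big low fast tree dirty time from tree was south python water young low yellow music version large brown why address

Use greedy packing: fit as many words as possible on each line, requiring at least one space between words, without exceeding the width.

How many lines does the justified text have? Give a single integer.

Answer: 18

Derivation:
Line 1: ['banana', 'we'] (min_width=9, slack=2)
Line 2: ['and', 'from'] (min_width=8, slack=3)
Line 3: ['orchestra'] (min_width=9, slack=2)
Line 4: ['all'] (min_width=3, slack=8)
Line 5: ['lightbulb', 'I'] (min_width=11, slack=0)
Line 6: ['line', 'big'] (min_width=8, slack=3)
Line 7: ['low', 'fast'] (min_width=8, slack=3)
Line 8: ['tree', 'dirty'] (min_width=10, slack=1)
Line 9: ['time', 'from'] (min_width=9, slack=2)
Line 10: ['tree', 'was'] (min_width=8, slack=3)
Line 11: ['south'] (min_width=5, slack=6)
Line 12: ['python'] (min_width=6, slack=5)
Line 13: ['water', 'young'] (min_width=11, slack=0)
Line 14: ['low', 'yellow'] (min_width=10, slack=1)
Line 15: ['music'] (min_width=5, slack=6)
Line 16: ['version'] (min_width=7, slack=4)
Line 17: ['large', 'brown'] (min_width=11, slack=0)
Line 18: ['why', 'address'] (min_width=11, slack=0)
Total lines: 18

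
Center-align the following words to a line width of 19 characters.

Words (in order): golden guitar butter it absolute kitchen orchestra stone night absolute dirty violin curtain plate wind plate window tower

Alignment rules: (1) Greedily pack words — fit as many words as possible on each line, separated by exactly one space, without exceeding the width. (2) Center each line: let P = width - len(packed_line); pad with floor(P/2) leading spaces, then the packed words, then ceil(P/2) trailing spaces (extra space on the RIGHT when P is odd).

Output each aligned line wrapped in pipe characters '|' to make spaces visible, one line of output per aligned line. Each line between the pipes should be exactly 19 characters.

Line 1: ['golden', 'guitar'] (min_width=13, slack=6)
Line 2: ['butter', 'it', 'absolute'] (min_width=18, slack=1)
Line 3: ['kitchen', 'orchestra'] (min_width=17, slack=2)
Line 4: ['stone', 'night'] (min_width=11, slack=8)
Line 5: ['absolute', 'dirty'] (min_width=14, slack=5)
Line 6: ['violin', 'curtain'] (min_width=14, slack=5)
Line 7: ['plate', 'wind', 'plate'] (min_width=16, slack=3)
Line 8: ['window', 'tower'] (min_width=12, slack=7)

Answer: |   golden guitar   |
|butter it absolute |
| kitchen orchestra |
|    stone night    |
|  absolute dirty   |
|  violin curtain   |
| plate wind plate  |
|   window tower    |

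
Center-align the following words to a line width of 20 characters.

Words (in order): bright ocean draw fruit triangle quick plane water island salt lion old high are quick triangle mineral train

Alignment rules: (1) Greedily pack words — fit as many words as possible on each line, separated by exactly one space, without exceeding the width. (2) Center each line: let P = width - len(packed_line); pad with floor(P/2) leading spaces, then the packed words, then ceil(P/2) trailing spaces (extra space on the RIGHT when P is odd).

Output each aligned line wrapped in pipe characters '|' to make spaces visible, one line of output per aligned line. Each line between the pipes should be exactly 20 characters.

Line 1: ['bright', 'ocean', 'draw'] (min_width=17, slack=3)
Line 2: ['fruit', 'triangle', 'quick'] (min_width=20, slack=0)
Line 3: ['plane', 'water', 'island'] (min_width=18, slack=2)
Line 4: ['salt', 'lion', 'old', 'high'] (min_width=18, slack=2)
Line 5: ['are', 'quick', 'triangle'] (min_width=18, slack=2)
Line 6: ['mineral', 'train'] (min_width=13, slack=7)

Answer: | bright ocean draw  |
|fruit triangle quick|
| plane water island |
| salt lion old high |
| are quick triangle |
|   mineral train    |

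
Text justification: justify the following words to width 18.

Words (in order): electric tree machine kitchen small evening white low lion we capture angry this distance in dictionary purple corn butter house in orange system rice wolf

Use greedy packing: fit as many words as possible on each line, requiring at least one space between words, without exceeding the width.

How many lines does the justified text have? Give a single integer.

Answer: 10

Derivation:
Line 1: ['electric', 'tree'] (min_width=13, slack=5)
Line 2: ['machine', 'kitchen'] (min_width=15, slack=3)
Line 3: ['small', 'evening'] (min_width=13, slack=5)
Line 4: ['white', 'low', 'lion', 'we'] (min_width=17, slack=1)
Line 5: ['capture', 'angry', 'this'] (min_width=18, slack=0)
Line 6: ['distance', 'in'] (min_width=11, slack=7)
Line 7: ['dictionary', 'purple'] (min_width=17, slack=1)
Line 8: ['corn', 'butter', 'house'] (min_width=17, slack=1)
Line 9: ['in', 'orange', 'system'] (min_width=16, slack=2)
Line 10: ['rice', 'wolf'] (min_width=9, slack=9)
Total lines: 10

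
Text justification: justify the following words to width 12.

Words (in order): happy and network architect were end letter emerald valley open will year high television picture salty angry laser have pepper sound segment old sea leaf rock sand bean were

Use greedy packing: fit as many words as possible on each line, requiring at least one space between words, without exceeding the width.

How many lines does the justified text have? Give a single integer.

Answer: 18

Derivation:
Line 1: ['happy', 'and'] (min_width=9, slack=3)
Line 2: ['network'] (min_width=7, slack=5)
Line 3: ['architect'] (min_width=9, slack=3)
Line 4: ['were', 'end'] (min_width=8, slack=4)
Line 5: ['letter'] (min_width=6, slack=6)
Line 6: ['emerald'] (min_width=7, slack=5)
Line 7: ['valley', 'open'] (min_width=11, slack=1)
Line 8: ['will', 'year'] (min_width=9, slack=3)
Line 9: ['high'] (min_width=4, slack=8)
Line 10: ['television'] (min_width=10, slack=2)
Line 11: ['picture'] (min_width=7, slack=5)
Line 12: ['salty', 'angry'] (min_width=11, slack=1)
Line 13: ['laser', 'have'] (min_width=10, slack=2)
Line 14: ['pepper', 'sound'] (min_width=12, slack=0)
Line 15: ['segment', 'old'] (min_width=11, slack=1)
Line 16: ['sea', 'leaf'] (min_width=8, slack=4)
Line 17: ['rock', 'sand'] (min_width=9, slack=3)
Line 18: ['bean', 'were'] (min_width=9, slack=3)
Total lines: 18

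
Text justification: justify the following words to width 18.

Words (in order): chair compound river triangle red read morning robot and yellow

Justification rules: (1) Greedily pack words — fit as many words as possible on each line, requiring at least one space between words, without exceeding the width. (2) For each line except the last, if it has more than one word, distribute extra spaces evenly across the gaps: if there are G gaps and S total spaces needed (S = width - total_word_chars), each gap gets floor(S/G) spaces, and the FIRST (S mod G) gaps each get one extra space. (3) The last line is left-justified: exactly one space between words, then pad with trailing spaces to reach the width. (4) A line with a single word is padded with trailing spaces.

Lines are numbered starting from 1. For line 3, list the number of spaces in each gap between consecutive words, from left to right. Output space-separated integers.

Answer: 1 1

Derivation:
Line 1: ['chair', 'compound'] (min_width=14, slack=4)
Line 2: ['river', 'triangle', 'red'] (min_width=18, slack=0)
Line 3: ['read', 'morning', 'robot'] (min_width=18, slack=0)
Line 4: ['and', 'yellow'] (min_width=10, slack=8)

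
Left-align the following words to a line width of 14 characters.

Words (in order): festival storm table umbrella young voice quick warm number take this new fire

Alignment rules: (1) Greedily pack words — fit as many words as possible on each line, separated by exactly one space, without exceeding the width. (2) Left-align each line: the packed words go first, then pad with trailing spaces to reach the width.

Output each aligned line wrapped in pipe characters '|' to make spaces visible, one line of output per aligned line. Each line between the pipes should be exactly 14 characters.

Answer: |festival storm|
|table umbrella|
|young voice   |
|quick warm    |
|number take   |
|this new fire |

Derivation:
Line 1: ['festival', 'storm'] (min_width=14, slack=0)
Line 2: ['table', 'umbrella'] (min_width=14, slack=0)
Line 3: ['young', 'voice'] (min_width=11, slack=3)
Line 4: ['quick', 'warm'] (min_width=10, slack=4)
Line 5: ['number', 'take'] (min_width=11, slack=3)
Line 6: ['this', 'new', 'fire'] (min_width=13, slack=1)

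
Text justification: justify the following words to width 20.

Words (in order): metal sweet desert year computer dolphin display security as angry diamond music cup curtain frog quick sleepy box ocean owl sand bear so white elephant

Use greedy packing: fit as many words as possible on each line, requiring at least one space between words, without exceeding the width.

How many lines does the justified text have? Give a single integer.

Line 1: ['metal', 'sweet', 'desert'] (min_width=18, slack=2)
Line 2: ['year', 'computer'] (min_width=13, slack=7)
Line 3: ['dolphin', 'display'] (min_width=15, slack=5)
Line 4: ['security', 'as', 'angry'] (min_width=17, slack=3)
Line 5: ['diamond', 'music', 'cup'] (min_width=17, slack=3)
Line 6: ['curtain', 'frog', 'quick'] (min_width=18, slack=2)
Line 7: ['sleepy', 'box', 'ocean', 'owl'] (min_width=20, slack=0)
Line 8: ['sand', 'bear', 'so', 'white'] (min_width=18, slack=2)
Line 9: ['elephant'] (min_width=8, slack=12)
Total lines: 9

Answer: 9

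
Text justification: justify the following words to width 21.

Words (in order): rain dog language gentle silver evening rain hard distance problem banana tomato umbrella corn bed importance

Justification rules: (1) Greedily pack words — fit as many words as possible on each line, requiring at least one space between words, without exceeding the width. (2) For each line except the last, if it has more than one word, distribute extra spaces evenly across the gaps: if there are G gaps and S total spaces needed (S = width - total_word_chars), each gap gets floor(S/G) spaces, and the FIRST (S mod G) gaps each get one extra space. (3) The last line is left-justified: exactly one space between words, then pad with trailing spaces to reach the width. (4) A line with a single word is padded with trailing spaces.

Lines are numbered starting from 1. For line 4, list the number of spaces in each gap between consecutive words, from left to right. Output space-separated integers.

Answer: 1 1

Derivation:
Line 1: ['rain', 'dog', 'language'] (min_width=17, slack=4)
Line 2: ['gentle', 'silver', 'evening'] (min_width=21, slack=0)
Line 3: ['rain', 'hard', 'distance'] (min_width=18, slack=3)
Line 4: ['problem', 'banana', 'tomato'] (min_width=21, slack=0)
Line 5: ['umbrella', 'corn', 'bed'] (min_width=17, slack=4)
Line 6: ['importance'] (min_width=10, slack=11)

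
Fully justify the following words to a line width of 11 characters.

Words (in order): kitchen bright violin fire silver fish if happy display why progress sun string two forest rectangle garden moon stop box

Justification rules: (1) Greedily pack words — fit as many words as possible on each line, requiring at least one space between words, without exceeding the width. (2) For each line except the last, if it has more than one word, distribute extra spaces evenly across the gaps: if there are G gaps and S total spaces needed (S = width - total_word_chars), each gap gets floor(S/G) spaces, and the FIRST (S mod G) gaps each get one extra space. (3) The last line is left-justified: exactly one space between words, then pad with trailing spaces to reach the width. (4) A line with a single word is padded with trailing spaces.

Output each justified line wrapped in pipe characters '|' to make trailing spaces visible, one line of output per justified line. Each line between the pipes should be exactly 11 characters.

Line 1: ['kitchen'] (min_width=7, slack=4)
Line 2: ['bright'] (min_width=6, slack=5)
Line 3: ['violin', 'fire'] (min_width=11, slack=0)
Line 4: ['silver', 'fish'] (min_width=11, slack=0)
Line 5: ['if', 'happy'] (min_width=8, slack=3)
Line 6: ['display', 'why'] (min_width=11, slack=0)
Line 7: ['progress'] (min_width=8, slack=3)
Line 8: ['sun', 'string'] (min_width=10, slack=1)
Line 9: ['two', 'forest'] (min_width=10, slack=1)
Line 10: ['rectangle'] (min_width=9, slack=2)
Line 11: ['garden', 'moon'] (min_width=11, slack=0)
Line 12: ['stop', 'box'] (min_width=8, slack=3)

Answer: |kitchen    |
|bright     |
|violin fire|
|silver fish|
|if    happy|
|display why|
|progress   |
|sun  string|
|two  forest|
|rectangle  |
|garden moon|
|stop box   |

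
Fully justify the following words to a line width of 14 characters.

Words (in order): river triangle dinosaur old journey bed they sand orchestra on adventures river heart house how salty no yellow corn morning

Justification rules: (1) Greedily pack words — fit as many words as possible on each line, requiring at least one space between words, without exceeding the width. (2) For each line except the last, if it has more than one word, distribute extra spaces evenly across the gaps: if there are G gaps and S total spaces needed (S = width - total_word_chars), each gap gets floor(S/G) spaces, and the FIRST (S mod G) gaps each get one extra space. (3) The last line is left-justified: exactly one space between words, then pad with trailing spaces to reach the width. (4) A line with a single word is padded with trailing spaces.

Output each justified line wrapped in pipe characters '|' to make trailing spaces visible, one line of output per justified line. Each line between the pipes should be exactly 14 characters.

Answer: |river triangle|
|dinosaur   old|
|journey    bed|
|they      sand|
|orchestra   on|
|adventures    |
|river    heart|
|house      how|
|salty       no|
|yellow    corn|
|morning       |

Derivation:
Line 1: ['river', 'triangle'] (min_width=14, slack=0)
Line 2: ['dinosaur', 'old'] (min_width=12, slack=2)
Line 3: ['journey', 'bed'] (min_width=11, slack=3)
Line 4: ['they', 'sand'] (min_width=9, slack=5)
Line 5: ['orchestra', 'on'] (min_width=12, slack=2)
Line 6: ['adventures'] (min_width=10, slack=4)
Line 7: ['river', 'heart'] (min_width=11, slack=3)
Line 8: ['house', 'how'] (min_width=9, slack=5)
Line 9: ['salty', 'no'] (min_width=8, slack=6)
Line 10: ['yellow', 'corn'] (min_width=11, slack=3)
Line 11: ['morning'] (min_width=7, slack=7)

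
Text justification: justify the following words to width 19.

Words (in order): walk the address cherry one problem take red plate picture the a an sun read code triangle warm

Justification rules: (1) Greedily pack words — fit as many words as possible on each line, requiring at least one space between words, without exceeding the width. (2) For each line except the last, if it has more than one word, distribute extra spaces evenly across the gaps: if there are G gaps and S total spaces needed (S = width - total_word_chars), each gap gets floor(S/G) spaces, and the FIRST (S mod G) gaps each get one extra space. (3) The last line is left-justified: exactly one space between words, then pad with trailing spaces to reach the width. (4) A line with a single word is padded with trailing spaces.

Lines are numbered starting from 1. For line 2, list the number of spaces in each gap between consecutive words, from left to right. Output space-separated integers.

Line 1: ['walk', 'the', 'address'] (min_width=16, slack=3)
Line 2: ['cherry', 'one', 'problem'] (min_width=18, slack=1)
Line 3: ['take', 'red', 'plate'] (min_width=14, slack=5)
Line 4: ['picture', 'the', 'a', 'an'] (min_width=16, slack=3)
Line 5: ['sun', 'read', 'code'] (min_width=13, slack=6)
Line 6: ['triangle', 'warm'] (min_width=13, slack=6)

Answer: 2 1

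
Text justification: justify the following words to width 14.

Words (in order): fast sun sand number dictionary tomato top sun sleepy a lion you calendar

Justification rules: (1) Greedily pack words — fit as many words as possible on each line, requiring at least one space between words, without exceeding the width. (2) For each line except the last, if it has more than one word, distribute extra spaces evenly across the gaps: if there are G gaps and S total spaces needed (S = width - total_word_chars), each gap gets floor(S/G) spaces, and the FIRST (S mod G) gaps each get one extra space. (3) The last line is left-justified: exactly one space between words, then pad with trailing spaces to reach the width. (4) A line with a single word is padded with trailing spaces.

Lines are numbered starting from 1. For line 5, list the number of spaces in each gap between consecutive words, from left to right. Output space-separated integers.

Answer: 2 1

Derivation:
Line 1: ['fast', 'sun', 'sand'] (min_width=13, slack=1)
Line 2: ['number'] (min_width=6, slack=8)
Line 3: ['dictionary'] (min_width=10, slack=4)
Line 4: ['tomato', 'top', 'sun'] (min_width=14, slack=0)
Line 5: ['sleepy', 'a', 'lion'] (min_width=13, slack=1)
Line 6: ['you', 'calendar'] (min_width=12, slack=2)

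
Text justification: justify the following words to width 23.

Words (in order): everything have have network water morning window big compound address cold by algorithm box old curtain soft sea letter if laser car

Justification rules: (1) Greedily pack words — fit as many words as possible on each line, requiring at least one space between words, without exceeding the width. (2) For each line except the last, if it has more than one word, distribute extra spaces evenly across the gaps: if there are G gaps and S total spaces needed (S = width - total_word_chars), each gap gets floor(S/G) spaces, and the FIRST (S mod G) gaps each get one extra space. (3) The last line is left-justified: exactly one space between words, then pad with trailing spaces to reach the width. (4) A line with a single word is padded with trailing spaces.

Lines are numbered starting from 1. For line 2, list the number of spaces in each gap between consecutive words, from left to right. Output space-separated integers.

Answer: 2 2

Derivation:
Line 1: ['everything', 'have', 'have'] (min_width=20, slack=3)
Line 2: ['network', 'water', 'morning'] (min_width=21, slack=2)
Line 3: ['window', 'big', 'compound'] (min_width=19, slack=4)
Line 4: ['address', 'cold', 'by'] (min_width=15, slack=8)
Line 5: ['algorithm', 'box', 'old'] (min_width=17, slack=6)
Line 6: ['curtain', 'soft', 'sea', 'letter'] (min_width=23, slack=0)
Line 7: ['if', 'laser', 'car'] (min_width=12, slack=11)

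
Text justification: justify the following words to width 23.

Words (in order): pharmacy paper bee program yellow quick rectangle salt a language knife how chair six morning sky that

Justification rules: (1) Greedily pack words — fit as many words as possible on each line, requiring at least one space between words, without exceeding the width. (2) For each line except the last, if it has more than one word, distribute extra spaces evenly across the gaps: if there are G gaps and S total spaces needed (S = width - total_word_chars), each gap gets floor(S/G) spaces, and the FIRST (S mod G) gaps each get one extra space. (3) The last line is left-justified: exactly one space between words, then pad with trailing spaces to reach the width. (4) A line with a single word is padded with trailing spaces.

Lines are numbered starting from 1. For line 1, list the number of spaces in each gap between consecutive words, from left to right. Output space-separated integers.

Line 1: ['pharmacy', 'paper', 'bee'] (min_width=18, slack=5)
Line 2: ['program', 'yellow', 'quick'] (min_width=20, slack=3)
Line 3: ['rectangle', 'salt', 'a'] (min_width=16, slack=7)
Line 4: ['language', 'knife', 'how'] (min_width=18, slack=5)
Line 5: ['chair', 'six', 'morning', 'sky'] (min_width=21, slack=2)
Line 6: ['that'] (min_width=4, slack=19)

Answer: 4 3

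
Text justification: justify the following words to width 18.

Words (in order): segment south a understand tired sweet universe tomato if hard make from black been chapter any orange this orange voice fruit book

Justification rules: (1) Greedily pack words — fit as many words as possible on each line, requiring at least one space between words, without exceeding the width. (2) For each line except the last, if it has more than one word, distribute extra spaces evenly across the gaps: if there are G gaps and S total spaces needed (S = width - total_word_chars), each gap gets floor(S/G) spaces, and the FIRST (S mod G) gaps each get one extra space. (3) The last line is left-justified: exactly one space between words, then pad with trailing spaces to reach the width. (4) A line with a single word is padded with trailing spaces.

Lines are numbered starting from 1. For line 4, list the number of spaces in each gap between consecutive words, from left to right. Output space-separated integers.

Line 1: ['segment', 'south', 'a'] (min_width=15, slack=3)
Line 2: ['understand', 'tired'] (min_width=16, slack=2)
Line 3: ['sweet', 'universe'] (min_width=14, slack=4)
Line 4: ['tomato', 'if', 'hard'] (min_width=14, slack=4)
Line 5: ['make', 'from', 'black'] (min_width=15, slack=3)
Line 6: ['been', 'chapter', 'any'] (min_width=16, slack=2)
Line 7: ['orange', 'this', 'orange'] (min_width=18, slack=0)
Line 8: ['voice', 'fruit', 'book'] (min_width=16, slack=2)

Answer: 3 3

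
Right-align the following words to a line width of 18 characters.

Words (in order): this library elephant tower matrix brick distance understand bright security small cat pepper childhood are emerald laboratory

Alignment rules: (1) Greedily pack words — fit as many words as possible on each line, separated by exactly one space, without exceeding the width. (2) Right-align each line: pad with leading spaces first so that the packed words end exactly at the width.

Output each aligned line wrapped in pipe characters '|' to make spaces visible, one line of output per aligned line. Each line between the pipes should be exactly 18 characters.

Answer: |      this library|
|    elephant tower|
|      matrix brick|
|          distance|
| understand bright|
|security small cat|
|  pepper childhood|
|       are emerald|
|        laboratory|

Derivation:
Line 1: ['this', 'library'] (min_width=12, slack=6)
Line 2: ['elephant', 'tower'] (min_width=14, slack=4)
Line 3: ['matrix', 'brick'] (min_width=12, slack=6)
Line 4: ['distance'] (min_width=8, slack=10)
Line 5: ['understand', 'bright'] (min_width=17, slack=1)
Line 6: ['security', 'small', 'cat'] (min_width=18, slack=0)
Line 7: ['pepper', 'childhood'] (min_width=16, slack=2)
Line 8: ['are', 'emerald'] (min_width=11, slack=7)
Line 9: ['laboratory'] (min_width=10, slack=8)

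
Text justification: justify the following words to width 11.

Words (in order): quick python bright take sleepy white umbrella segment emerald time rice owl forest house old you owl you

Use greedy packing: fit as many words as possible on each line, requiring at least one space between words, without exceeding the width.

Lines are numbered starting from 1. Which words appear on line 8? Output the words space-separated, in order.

Answer: emerald

Derivation:
Line 1: ['quick'] (min_width=5, slack=6)
Line 2: ['python'] (min_width=6, slack=5)
Line 3: ['bright', 'take'] (min_width=11, slack=0)
Line 4: ['sleepy'] (min_width=6, slack=5)
Line 5: ['white'] (min_width=5, slack=6)
Line 6: ['umbrella'] (min_width=8, slack=3)
Line 7: ['segment'] (min_width=7, slack=4)
Line 8: ['emerald'] (min_width=7, slack=4)
Line 9: ['time', 'rice'] (min_width=9, slack=2)
Line 10: ['owl', 'forest'] (min_width=10, slack=1)
Line 11: ['house', 'old'] (min_width=9, slack=2)
Line 12: ['you', 'owl', 'you'] (min_width=11, slack=0)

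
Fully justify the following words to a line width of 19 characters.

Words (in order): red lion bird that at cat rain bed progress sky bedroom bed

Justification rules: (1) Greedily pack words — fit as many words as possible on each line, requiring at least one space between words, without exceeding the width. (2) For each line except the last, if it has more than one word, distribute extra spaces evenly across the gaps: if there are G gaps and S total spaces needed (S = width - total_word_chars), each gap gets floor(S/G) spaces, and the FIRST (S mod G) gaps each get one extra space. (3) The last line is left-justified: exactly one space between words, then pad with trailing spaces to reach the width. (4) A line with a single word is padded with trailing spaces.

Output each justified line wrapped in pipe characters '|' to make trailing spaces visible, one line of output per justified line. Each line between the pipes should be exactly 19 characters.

Line 1: ['red', 'lion', 'bird', 'that'] (min_width=18, slack=1)
Line 2: ['at', 'cat', 'rain', 'bed'] (min_width=15, slack=4)
Line 3: ['progress', 'sky'] (min_width=12, slack=7)
Line 4: ['bedroom', 'bed'] (min_width=11, slack=8)

Answer: |red  lion bird that|
|at   cat  rain  bed|
|progress        sky|
|bedroom bed        |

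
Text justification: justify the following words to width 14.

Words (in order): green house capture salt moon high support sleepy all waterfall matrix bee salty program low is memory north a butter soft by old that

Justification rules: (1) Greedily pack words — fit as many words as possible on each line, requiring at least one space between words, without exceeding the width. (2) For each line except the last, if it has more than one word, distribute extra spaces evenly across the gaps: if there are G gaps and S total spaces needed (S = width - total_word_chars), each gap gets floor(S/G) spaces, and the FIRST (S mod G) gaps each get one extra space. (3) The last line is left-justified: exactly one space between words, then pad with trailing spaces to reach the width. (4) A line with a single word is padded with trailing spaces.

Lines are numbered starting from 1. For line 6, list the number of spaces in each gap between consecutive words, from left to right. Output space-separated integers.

Line 1: ['green', 'house'] (min_width=11, slack=3)
Line 2: ['capture', 'salt'] (min_width=12, slack=2)
Line 3: ['moon', 'high'] (min_width=9, slack=5)
Line 4: ['support', 'sleepy'] (min_width=14, slack=0)
Line 5: ['all', 'waterfall'] (min_width=13, slack=1)
Line 6: ['matrix', 'bee'] (min_width=10, slack=4)
Line 7: ['salty', 'program'] (min_width=13, slack=1)
Line 8: ['low', 'is', 'memory'] (min_width=13, slack=1)
Line 9: ['north', 'a', 'butter'] (min_width=14, slack=0)
Line 10: ['soft', 'by', 'old'] (min_width=11, slack=3)
Line 11: ['that'] (min_width=4, slack=10)

Answer: 5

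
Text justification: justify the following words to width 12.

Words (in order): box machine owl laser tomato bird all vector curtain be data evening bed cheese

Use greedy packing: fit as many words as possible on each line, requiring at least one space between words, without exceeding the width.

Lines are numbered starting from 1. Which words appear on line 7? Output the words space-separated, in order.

Answer: bed cheese

Derivation:
Line 1: ['box', 'machine'] (min_width=11, slack=1)
Line 2: ['owl', 'laser'] (min_width=9, slack=3)
Line 3: ['tomato', 'bird'] (min_width=11, slack=1)
Line 4: ['all', 'vector'] (min_width=10, slack=2)
Line 5: ['curtain', 'be'] (min_width=10, slack=2)
Line 6: ['data', 'evening'] (min_width=12, slack=0)
Line 7: ['bed', 'cheese'] (min_width=10, slack=2)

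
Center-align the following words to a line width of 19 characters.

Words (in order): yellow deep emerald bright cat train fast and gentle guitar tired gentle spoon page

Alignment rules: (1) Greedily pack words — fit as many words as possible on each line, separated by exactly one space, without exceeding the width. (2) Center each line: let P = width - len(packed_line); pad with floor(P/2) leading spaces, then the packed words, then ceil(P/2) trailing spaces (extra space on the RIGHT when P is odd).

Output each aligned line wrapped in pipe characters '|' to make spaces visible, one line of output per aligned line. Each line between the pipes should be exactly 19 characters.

Line 1: ['yellow', 'deep', 'emerald'] (min_width=19, slack=0)
Line 2: ['bright', 'cat', 'train'] (min_width=16, slack=3)
Line 3: ['fast', 'and', 'gentle'] (min_width=15, slack=4)
Line 4: ['guitar', 'tired', 'gentle'] (min_width=19, slack=0)
Line 5: ['spoon', 'page'] (min_width=10, slack=9)

Answer: |yellow deep emerald|
| bright cat train  |
|  fast and gentle  |
|guitar tired gentle|
|    spoon page     |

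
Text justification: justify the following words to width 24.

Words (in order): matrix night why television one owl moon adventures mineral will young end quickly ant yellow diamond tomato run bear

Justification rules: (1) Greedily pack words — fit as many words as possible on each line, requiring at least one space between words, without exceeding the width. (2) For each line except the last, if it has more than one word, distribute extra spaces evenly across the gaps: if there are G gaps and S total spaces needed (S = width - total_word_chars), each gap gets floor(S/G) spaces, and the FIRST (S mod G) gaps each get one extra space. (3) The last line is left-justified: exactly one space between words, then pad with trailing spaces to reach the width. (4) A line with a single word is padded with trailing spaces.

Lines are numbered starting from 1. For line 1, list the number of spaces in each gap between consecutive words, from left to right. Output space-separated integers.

Line 1: ['matrix', 'night', 'why'] (min_width=16, slack=8)
Line 2: ['television', 'one', 'owl', 'moon'] (min_width=23, slack=1)
Line 3: ['adventures', 'mineral', 'will'] (min_width=23, slack=1)
Line 4: ['young', 'end', 'quickly', 'ant'] (min_width=21, slack=3)
Line 5: ['yellow', 'diamond', 'tomato'] (min_width=21, slack=3)
Line 6: ['run', 'bear'] (min_width=8, slack=16)

Answer: 5 5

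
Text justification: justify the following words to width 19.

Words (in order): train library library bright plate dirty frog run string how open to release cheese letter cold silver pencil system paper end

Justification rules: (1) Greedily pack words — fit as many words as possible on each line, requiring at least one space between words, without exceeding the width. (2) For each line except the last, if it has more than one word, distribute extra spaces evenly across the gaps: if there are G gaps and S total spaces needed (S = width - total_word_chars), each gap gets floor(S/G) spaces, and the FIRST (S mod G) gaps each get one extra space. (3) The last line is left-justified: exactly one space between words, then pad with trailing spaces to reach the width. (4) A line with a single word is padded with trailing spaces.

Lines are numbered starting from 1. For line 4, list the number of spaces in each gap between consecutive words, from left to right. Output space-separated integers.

Answer: 1 1 1

Derivation:
Line 1: ['train', 'library'] (min_width=13, slack=6)
Line 2: ['library', 'bright'] (min_width=14, slack=5)
Line 3: ['plate', 'dirty', 'frog'] (min_width=16, slack=3)
Line 4: ['run', 'string', 'how', 'open'] (min_width=19, slack=0)
Line 5: ['to', 'release', 'cheese'] (min_width=17, slack=2)
Line 6: ['letter', 'cold', 'silver'] (min_width=18, slack=1)
Line 7: ['pencil', 'system', 'paper'] (min_width=19, slack=0)
Line 8: ['end'] (min_width=3, slack=16)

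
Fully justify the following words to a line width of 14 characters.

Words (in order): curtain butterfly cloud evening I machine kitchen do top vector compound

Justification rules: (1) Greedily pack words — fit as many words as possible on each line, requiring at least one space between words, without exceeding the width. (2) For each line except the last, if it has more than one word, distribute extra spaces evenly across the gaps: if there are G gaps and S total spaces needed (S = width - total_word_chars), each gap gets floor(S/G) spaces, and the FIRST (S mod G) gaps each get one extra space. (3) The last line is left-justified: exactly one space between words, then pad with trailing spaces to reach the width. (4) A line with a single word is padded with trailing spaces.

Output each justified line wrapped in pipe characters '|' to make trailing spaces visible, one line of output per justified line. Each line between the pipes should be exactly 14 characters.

Line 1: ['curtain'] (min_width=7, slack=7)
Line 2: ['butterfly'] (min_width=9, slack=5)
Line 3: ['cloud', 'evening'] (min_width=13, slack=1)
Line 4: ['I', 'machine'] (min_width=9, slack=5)
Line 5: ['kitchen', 'do', 'top'] (min_width=14, slack=0)
Line 6: ['vector'] (min_width=6, slack=8)
Line 7: ['compound'] (min_width=8, slack=6)

Answer: |curtain       |
|butterfly     |
|cloud  evening|
|I      machine|
|kitchen do top|
|vector        |
|compound      |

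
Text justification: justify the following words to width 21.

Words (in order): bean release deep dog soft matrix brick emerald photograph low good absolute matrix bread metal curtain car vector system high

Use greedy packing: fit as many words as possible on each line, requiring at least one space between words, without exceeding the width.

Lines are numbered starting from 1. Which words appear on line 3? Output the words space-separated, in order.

Answer: emerald photograph

Derivation:
Line 1: ['bean', 'release', 'deep', 'dog'] (min_width=21, slack=0)
Line 2: ['soft', 'matrix', 'brick'] (min_width=17, slack=4)
Line 3: ['emerald', 'photograph'] (min_width=18, slack=3)
Line 4: ['low', 'good', 'absolute'] (min_width=17, slack=4)
Line 5: ['matrix', 'bread', 'metal'] (min_width=18, slack=3)
Line 6: ['curtain', 'car', 'vector'] (min_width=18, slack=3)
Line 7: ['system', 'high'] (min_width=11, slack=10)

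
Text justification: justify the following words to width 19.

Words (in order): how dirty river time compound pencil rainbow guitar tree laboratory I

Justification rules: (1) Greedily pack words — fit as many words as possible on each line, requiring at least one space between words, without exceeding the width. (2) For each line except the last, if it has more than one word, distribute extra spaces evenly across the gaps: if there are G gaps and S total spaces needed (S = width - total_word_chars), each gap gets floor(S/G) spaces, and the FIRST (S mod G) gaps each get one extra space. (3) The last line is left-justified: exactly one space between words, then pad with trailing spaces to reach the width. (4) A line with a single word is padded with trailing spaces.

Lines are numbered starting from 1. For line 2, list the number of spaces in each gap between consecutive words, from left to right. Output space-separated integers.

Line 1: ['how', 'dirty', 'river'] (min_width=15, slack=4)
Line 2: ['time', 'compound'] (min_width=13, slack=6)
Line 3: ['pencil', 'rainbow'] (min_width=14, slack=5)
Line 4: ['guitar', 'tree'] (min_width=11, slack=8)
Line 5: ['laboratory', 'I'] (min_width=12, slack=7)

Answer: 7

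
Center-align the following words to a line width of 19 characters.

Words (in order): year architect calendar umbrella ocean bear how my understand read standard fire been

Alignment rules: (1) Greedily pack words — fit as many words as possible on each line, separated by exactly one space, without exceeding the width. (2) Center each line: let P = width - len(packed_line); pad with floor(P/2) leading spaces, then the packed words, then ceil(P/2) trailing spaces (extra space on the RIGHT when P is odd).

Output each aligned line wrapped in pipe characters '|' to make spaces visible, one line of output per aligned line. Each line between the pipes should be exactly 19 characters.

Line 1: ['year', 'architect'] (min_width=14, slack=5)
Line 2: ['calendar', 'umbrella'] (min_width=17, slack=2)
Line 3: ['ocean', 'bear', 'how', 'my'] (min_width=17, slack=2)
Line 4: ['understand', 'read'] (min_width=15, slack=4)
Line 5: ['standard', 'fire', 'been'] (min_width=18, slack=1)

Answer: |  year architect   |
| calendar umbrella |
| ocean bear how my |
|  understand read  |
|standard fire been |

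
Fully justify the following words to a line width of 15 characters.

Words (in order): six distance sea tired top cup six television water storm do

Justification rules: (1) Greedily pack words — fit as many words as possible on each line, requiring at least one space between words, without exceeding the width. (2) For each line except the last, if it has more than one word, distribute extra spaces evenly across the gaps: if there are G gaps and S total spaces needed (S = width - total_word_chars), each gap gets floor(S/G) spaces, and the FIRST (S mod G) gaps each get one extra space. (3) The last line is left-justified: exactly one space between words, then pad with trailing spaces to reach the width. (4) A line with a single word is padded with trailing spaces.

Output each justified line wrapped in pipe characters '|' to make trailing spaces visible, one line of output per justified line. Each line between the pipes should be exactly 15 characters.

Answer: |six    distance|
|sea  tired  top|
|cup         six|
|television     |
|water storm do |

Derivation:
Line 1: ['six', 'distance'] (min_width=12, slack=3)
Line 2: ['sea', 'tired', 'top'] (min_width=13, slack=2)
Line 3: ['cup', 'six'] (min_width=7, slack=8)
Line 4: ['television'] (min_width=10, slack=5)
Line 5: ['water', 'storm', 'do'] (min_width=14, slack=1)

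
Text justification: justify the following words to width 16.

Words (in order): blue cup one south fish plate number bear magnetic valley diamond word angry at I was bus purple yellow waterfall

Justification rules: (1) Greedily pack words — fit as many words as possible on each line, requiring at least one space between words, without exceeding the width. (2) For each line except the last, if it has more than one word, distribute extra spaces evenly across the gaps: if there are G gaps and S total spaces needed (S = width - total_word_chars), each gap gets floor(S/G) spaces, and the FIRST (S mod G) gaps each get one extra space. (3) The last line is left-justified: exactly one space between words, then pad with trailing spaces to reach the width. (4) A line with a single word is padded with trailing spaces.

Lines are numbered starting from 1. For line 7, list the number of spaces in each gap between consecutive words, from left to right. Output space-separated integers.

Line 1: ['blue', 'cup', 'one'] (min_width=12, slack=4)
Line 2: ['south', 'fish', 'plate'] (min_width=16, slack=0)
Line 3: ['number', 'bear'] (min_width=11, slack=5)
Line 4: ['magnetic', 'valley'] (min_width=15, slack=1)
Line 5: ['diamond', 'word'] (min_width=12, slack=4)
Line 6: ['angry', 'at', 'I', 'was'] (min_width=14, slack=2)
Line 7: ['bus', 'purple'] (min_width=10, slack=6)
Line 8: ['yellow', 'waterfall'] (min_width=16, slack=0)

Answer: 7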